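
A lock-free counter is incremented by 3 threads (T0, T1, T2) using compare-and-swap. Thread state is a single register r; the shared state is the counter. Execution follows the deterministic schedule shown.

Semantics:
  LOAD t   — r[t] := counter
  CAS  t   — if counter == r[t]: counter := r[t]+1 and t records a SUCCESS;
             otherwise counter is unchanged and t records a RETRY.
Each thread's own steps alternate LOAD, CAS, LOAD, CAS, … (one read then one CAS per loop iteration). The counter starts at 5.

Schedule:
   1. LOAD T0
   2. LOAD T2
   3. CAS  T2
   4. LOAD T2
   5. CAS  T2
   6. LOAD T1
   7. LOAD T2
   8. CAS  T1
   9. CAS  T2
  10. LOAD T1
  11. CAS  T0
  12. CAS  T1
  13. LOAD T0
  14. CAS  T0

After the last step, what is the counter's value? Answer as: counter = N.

step 1: T0 LOAD ⇒ load; ctr=5 reg=5
step 2: T2 LOAD ⇒ load; ctr=5 reg=5
step 3: T2 CAS ⇒ ok; ctr=6 reg=5
step 4: T2 LOAD ⇒ load; ctr=6 reg=6
step 5: T2 CAS ⇒ ok; ctr=7 reg=6
step 6: T1 LOAD ⇒ load; ctr=7 reg=7
step 7: T2 LOAD ⇒ load; ctr=7 reg=7
step 8: T1 CAS ⇒ ok; ctr=8 reg=7
step 9: T2 CAS ⇒ retry; ctr=8 reg=7
step 10: T1 LOAD ⇒ load; ctr=8 reg=8
step 11: T0 CAS ⇒ retry; ctr=8 reg=5
step 12: T1 CAS ⇒ ok; ctr=9 reg=8
step 13: T0 LOAD ⇒ load; ctr=9 reg=9
step 14: T0 CAS ⇒ ok; ctr=10 reg=9

counter = 10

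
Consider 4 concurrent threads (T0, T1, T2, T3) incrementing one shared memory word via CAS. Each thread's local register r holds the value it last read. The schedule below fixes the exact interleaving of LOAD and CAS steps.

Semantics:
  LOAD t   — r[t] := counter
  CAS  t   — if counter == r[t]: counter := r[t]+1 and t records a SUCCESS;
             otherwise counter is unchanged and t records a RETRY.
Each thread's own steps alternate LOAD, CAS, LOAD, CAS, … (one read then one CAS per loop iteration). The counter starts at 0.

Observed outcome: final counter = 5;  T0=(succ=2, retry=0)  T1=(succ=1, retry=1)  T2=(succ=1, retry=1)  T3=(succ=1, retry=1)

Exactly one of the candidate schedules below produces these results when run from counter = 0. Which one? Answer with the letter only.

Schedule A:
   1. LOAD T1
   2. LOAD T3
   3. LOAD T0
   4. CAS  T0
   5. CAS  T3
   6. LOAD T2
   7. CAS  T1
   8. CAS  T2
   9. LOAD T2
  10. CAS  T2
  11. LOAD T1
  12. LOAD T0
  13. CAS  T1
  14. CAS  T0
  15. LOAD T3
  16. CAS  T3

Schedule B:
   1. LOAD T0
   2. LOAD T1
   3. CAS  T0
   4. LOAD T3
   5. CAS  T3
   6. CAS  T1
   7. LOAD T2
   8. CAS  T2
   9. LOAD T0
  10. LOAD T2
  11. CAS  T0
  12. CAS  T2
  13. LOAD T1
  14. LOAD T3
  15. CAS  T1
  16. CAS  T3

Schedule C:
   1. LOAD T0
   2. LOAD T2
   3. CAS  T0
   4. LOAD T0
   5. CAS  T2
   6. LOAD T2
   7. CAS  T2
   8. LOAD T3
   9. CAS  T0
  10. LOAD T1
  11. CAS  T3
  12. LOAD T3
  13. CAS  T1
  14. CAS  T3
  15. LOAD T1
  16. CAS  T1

Tracing schedule B:
#1 T0 reads 0
#2 T1 reads 0
#3 T0 CAS(0→1) writes; counter now 1
#4 T3 reads 1
#5 T3 CAS(1→2) writes; counter now 2
#6 T1 CAS(0→1) fails; counter now 2
#7 T2 reads 2
#8 T2 CAS(2→3) writes; counter now 3
#9 T0 reads 3
#10 T2 reads 3
#11 T0 CAS(3→4) writes; counter now 4
#12 T2 CAS(3→4) fails; counter now 4
#13 T1 reads 4
#14 T3 reads 4
#15 T1 CAS(4→5) writes; counter now 5
#16 T3 CAS(4→5) fails; counter now 5

B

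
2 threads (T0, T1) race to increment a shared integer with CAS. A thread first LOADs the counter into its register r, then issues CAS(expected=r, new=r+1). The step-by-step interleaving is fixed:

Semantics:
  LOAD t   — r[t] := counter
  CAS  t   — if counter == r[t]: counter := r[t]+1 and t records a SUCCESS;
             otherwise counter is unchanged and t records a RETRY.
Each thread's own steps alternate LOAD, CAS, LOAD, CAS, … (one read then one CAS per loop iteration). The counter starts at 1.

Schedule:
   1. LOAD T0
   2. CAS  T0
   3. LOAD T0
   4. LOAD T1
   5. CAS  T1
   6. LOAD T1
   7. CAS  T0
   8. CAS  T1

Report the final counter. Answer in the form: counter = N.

#1 T0 reads 1
#2 T0 CAS(1→2) writes; counter now 2
#3 T0 reads 2
#4 T1 reads 2
#5 T1 CAS(2→3) writes; counter now 3
#6 T1 reads 3
#7 T0 CAS(2→3) fails; counter now 3
#8 T1 CAS(3→4) writes; counter now 4

counter = 4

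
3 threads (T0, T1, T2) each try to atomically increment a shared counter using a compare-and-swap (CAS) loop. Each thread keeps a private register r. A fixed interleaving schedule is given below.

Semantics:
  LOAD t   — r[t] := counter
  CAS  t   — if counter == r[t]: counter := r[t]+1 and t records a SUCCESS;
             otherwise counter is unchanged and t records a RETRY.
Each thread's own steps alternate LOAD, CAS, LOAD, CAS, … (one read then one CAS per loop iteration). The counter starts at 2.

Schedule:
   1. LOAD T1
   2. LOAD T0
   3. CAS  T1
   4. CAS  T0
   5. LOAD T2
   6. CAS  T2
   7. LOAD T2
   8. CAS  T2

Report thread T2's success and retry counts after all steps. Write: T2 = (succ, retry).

T2 = (2, 0)

   1) LOAD T1:  M=2  r_T1=2
   2) LOAD T0:  M=2  r_T0=2
   3) CAS  T1:  M=3  r_T1=2 ✓
   4) CAS  T0:  M=3  r_T0=2 ✗
   5) LOAD T2:  M=3  r_T2=3
   6) CAS  T2:  M=4  r_T2=3 ✓
   7) LOAD T2:  M=4  r_T2=4
   8) CAS  T2:  M=5  r_T2=4 ✓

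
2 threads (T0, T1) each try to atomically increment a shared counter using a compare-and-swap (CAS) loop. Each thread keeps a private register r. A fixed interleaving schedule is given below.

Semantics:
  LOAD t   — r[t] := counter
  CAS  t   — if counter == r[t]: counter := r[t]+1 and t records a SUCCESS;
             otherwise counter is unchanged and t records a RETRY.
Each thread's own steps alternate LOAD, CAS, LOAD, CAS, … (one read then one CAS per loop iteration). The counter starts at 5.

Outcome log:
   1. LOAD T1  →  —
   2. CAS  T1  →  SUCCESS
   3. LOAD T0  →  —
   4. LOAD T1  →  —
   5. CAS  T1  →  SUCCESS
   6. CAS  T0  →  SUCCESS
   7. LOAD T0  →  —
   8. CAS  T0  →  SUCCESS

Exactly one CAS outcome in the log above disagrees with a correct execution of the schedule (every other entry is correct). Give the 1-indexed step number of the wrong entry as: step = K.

Correct run:
   1) LOAD T1:  M=5  r_T1=5
   2) CAS  T1:  M=6  r_T1=5 ✓
   3) LOAD T0:  M=6  r_T0=6
   4) LOAD T1:  M=6  r_T1=6
   5) CAS  T1:  M=7  r_T1=6 ✓
   6) CAS  T0:  M=7  r_T0=6 ✗
   7) LOAD T0:  M=7  r_T0=7
   8) CAS  T0:  M=8  r_T0=7 ✓
Log disagrees first at step 6.

step = 6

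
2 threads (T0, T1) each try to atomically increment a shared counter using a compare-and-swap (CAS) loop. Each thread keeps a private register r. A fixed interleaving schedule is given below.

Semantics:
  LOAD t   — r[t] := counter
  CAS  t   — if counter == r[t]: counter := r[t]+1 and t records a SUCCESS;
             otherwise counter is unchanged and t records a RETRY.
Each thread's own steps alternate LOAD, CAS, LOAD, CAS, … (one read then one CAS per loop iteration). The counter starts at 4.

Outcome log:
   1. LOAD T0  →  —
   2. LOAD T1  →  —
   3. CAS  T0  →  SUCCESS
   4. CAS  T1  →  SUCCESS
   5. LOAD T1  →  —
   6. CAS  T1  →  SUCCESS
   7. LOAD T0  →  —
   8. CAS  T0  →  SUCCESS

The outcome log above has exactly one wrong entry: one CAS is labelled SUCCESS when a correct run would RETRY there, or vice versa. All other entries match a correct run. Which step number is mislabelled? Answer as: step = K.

step = 4

Re-executing:
1. LOAD T0 → mem=4 r[T0]=4 [LOAD]
2. LOAD T1 → mem=4 r[T1]=4 [LOAD]
3. CAS T0 → mem=5 r[T0]=4 [OK]
4. CAS T1 → mem=5 r[T1]=4 [RETRY]
5. LOAD T1 → mem=5 r[T1]=5 [LOAD]
6. CAS T1 → mem=6 r[T1]=5 [OK]
7. LOAD T0 → mem=6 r[T0]=6 [LOAD]
8. CAS T0 → mem=7 r[T0]=6 [OK]
Mismatch at 4.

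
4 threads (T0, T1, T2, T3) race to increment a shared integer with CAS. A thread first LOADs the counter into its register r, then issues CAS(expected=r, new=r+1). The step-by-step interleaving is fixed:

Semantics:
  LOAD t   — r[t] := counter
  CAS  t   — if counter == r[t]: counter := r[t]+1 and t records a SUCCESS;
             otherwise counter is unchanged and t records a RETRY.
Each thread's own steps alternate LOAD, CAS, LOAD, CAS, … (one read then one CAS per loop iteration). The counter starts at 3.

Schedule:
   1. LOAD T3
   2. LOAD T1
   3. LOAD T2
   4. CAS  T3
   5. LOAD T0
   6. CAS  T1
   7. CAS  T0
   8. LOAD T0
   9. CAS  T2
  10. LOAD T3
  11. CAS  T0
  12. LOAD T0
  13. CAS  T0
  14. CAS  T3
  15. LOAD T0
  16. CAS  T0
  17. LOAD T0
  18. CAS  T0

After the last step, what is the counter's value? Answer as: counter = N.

counter = 9

step 1: T3 LOAD ⇒ load; ctr=3 reg=3
step 2: T1 LOAD ⇒ load; ctr=3 reg=3
step 3: T2 LOAD ⇒ load; ctr=3 reg=3
step 4: T3 CAS ⇒ ok; ctr=4 reg=3
step 5: T0 LOAD ⇒ load; ctr=4 reg=4
step 6: T1 CAS ⇒ retry; ctr=4 reg=3
step 7: T0 CAS ⇒ ok; ctr=5 reg=4
step 8: T0 LOAD ⇒ load; ctr=5 reg=5
step 9: T2 CAS ⇒ retry; ctr=5 reg=3
step 10: T3 LOAD ⇒ load; ctr=5 reg=5
step 11: T0 CAS ⇒ ok; ctr=6 reg=5
step 12: T0 LOAD ⇒ load; ctr=6 reg=6
step 13: T0 CAS ⇒ ok; ctr=7 reg=6
step 14: T3 CAS ⇒ retry; ctr=7 reg=5
step 15: T0 LOAD ⇒ load; ctr=7 reg=7
step 16: T0 CAS ⇒ ok; ctr=8 reg=7
step 17: T0 LOAD ⇒ load; ctr=8 reg=8
step 18: T0 CAS ⇒ ok; ctr=9 reg=8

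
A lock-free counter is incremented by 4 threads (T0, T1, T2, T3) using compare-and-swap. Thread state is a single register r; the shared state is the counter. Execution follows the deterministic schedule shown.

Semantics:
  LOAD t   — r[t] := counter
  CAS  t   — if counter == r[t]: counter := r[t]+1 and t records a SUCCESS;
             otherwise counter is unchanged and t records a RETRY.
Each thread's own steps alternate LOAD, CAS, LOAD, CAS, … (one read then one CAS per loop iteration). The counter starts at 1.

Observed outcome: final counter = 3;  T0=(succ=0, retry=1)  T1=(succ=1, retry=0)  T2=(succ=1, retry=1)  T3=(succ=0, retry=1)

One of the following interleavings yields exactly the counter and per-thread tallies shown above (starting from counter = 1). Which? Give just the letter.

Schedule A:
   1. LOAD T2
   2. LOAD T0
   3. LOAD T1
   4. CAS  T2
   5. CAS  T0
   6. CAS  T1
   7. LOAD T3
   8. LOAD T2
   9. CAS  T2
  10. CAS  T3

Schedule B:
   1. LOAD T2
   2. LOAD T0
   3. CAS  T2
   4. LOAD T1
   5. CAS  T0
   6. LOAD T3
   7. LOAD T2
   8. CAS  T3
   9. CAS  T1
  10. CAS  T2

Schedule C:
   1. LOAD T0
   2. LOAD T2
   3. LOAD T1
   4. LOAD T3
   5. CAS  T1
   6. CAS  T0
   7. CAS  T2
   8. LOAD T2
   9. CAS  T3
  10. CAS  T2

C

Simulating candidate C:
1. LOAD T0 → mem=1 r[T0]=1 [LOAD]
2. LOAD T2 → mem=1 r[T2]=1 [LOAD]
3. LOAD T1 → mem=1 r[T1]=1 [LOAD]
4. LOAD T3 → mem=1 r[T3]=1 [LOAD]
5. CAS T1 → mem=2 r[T1]=1 [OK]
6. CAS T0 → mem=2 r[T0]=1 [RETRY]
7. CAS T2 → mem=2 r[T2]=1 [RETRY]
8. LOAD T2 → mem=2 r[T2]=2 [LOAD]
9. CAS T3 → mem=2 r[T3]=1 [RETRY]
10. CAS T2 → mem=3 r[T2]=2 [OK]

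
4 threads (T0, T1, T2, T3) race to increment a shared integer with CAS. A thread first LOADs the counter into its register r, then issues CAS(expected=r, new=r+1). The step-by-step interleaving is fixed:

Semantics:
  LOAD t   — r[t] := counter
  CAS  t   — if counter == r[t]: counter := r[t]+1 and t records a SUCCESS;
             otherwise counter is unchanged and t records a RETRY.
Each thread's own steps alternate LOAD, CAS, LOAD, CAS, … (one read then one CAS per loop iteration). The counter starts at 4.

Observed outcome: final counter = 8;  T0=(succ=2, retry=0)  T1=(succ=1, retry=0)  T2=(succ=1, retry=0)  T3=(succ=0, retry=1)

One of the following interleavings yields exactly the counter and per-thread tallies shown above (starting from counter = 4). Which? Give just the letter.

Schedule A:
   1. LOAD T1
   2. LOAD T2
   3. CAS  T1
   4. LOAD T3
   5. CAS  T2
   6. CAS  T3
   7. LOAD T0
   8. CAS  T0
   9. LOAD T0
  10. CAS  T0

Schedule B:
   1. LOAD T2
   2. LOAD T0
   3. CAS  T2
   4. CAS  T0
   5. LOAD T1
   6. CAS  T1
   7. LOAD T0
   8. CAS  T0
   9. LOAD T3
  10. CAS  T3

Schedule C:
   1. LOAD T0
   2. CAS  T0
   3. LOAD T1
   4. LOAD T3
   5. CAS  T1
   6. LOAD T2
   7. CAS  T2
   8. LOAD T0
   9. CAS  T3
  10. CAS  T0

Run C:
T0 LOAD — after: cnt=4, r=4 — load
T0 CAS — after: cnt=5, r=4 — ok
T1 LOAD — after: cnt=5, r=5 — load
T3 LOAD — after: cnt=5, r=5 — load
T1 CAS — after: cnt=6, r=5 — ok
T2 LOAD — after: cnt=6, r=6 — load
T2 CAS — after: cnt=7, r=6 — ok
T0 LOAD — after: cnt=7, r=7 — load
T3 CAS — after: cnt=7, r=5 — retry
T0 CAS — after: cnt=8, r=7 — ok

C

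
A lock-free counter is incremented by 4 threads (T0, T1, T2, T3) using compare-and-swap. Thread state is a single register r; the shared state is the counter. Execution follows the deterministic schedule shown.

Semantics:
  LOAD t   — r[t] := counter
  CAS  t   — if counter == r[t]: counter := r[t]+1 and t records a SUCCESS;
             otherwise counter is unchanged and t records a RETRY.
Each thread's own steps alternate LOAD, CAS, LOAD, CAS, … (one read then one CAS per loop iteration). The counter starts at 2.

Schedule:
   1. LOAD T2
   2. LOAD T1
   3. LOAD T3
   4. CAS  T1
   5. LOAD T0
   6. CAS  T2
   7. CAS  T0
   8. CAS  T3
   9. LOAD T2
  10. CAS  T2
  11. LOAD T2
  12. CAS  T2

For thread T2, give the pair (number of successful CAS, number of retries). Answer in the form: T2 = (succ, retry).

#1 T2 reads 2
#2 T1 reads 2
#3 T3 reads 2
#4 T1 CAS(2→3) writes; counter now 3
#5 T0 reads 3
#6 T2 CAS(2→3) fails; counter now 3
#7 T0 CAS(3→4) writes; counter now 4
#8 T3 CAS(2→3) fails; counter now 4
#9 T2 reads 4
#10 T2 CAS(4→5) writes; counter now 5
#11 T2 reads 5
#12 T2 CAS(5→6) writes; counter now 6

T2 = (2, 1)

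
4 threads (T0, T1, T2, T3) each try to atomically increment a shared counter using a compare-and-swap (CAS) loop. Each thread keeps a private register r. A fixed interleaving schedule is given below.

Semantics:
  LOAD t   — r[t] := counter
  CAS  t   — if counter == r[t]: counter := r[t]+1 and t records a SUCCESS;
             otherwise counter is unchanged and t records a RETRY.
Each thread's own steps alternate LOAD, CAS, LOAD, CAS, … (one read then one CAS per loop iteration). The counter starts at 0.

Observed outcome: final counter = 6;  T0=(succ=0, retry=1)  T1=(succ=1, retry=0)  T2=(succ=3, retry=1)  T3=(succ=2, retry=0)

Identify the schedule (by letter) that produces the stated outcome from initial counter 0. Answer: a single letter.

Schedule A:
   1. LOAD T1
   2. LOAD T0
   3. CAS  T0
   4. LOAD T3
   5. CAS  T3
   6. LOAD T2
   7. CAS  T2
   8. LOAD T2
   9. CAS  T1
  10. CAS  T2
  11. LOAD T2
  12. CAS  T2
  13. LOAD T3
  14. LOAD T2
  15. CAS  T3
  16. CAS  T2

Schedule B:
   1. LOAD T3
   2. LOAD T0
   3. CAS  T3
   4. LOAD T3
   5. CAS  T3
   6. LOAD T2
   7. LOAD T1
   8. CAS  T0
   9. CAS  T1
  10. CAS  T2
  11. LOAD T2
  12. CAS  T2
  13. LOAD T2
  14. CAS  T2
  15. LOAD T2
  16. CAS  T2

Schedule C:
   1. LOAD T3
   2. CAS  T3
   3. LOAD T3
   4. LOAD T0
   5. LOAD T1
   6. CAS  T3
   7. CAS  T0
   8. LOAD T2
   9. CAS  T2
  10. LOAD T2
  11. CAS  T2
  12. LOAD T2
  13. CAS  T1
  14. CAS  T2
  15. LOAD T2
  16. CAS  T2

B

Simulating candidate B:
1. LOAD T3 → mem=0 r[T3]=0 [LOAD]
2. LOAD T0 → mem=0 r[T0]=0 [LOAD]
3. CAS T3 → mem=1 r[T3]=0 [OK]
4. LOAD T3 → mem=1 r[T3]=1 [LOAD]
5. CAS T3 → mem=2 r[T3]=1 [OK]
6. LOAD T2 → mem=2 r[T2]=2 [LOAD]
7. LOAD T1 → mem=2 r[T1]=2 [LOAD]
8. CAS T0 → mem=2 r[T0]=0 [RETRY]
9. CAS T1 → mem=3 r[T1]=2 [OK]
10. CAS T2 → mem=3 r[T2]=2 [RETRY]
11. LOAD T2 → mem=3 r[T2]=3 [LOAD]
12. CAS T2 → mem=4 r[T2]=3 [OK]
13. LOAD T2 → mem=4 r[T2]=4 [LOAD]
14. CAS T2 → mem=5 r[T2]=4 [OK]
15. LOAD T2 → mem=5 r[T2]=5 [LOAD]
16. CAS T2 → mem=6 r[T2]=5 [OK]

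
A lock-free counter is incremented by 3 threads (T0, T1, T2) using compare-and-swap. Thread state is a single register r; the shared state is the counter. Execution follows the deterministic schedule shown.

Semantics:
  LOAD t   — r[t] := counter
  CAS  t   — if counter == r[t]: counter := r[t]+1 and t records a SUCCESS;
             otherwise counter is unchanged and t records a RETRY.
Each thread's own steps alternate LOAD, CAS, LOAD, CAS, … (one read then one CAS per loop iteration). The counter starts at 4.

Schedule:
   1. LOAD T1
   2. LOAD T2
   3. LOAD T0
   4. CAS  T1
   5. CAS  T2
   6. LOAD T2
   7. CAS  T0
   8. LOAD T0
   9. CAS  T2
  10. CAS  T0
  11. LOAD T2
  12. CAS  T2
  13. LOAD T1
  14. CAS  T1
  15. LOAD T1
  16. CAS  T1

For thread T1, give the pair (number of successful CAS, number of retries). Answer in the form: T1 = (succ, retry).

T1 = (3, 0)

   1) LOAD T1:  M=4  r_T1=4
   2) LOAD T2:  M=4  r_T2=4
   3) LOAD T0:  M=4  r_T0=4
   4) CAS  T1:  M=5  r_T1=4 ✓
   5) CAS  T2:  M=5  r_T2=4 ✗
   6) LOAD T2:  M=5  r_T2=5
   7) CAS  T0:  M=5  r_T0=4 ✗
   8) LOAD T0:  M=5  r_T0=5
   9) CAS  T2:  M=6  r_T2=5 ✓
  10) CAS  T0:  M=6  r_T0=5 ✗
  11) LOAD T2:  M=6  r_T2=6
  12) CAS  T2:  M=7  r_T2=6 ✓
  13) LOAD T1:  M=7  r_T1=7
  14) CAS  T1:  M=8  r_T1=7 ✓
  15) LOAD T1:  M=8  r_T1=8
  16) CAS  T1:  M=9  r_T1=8 ✓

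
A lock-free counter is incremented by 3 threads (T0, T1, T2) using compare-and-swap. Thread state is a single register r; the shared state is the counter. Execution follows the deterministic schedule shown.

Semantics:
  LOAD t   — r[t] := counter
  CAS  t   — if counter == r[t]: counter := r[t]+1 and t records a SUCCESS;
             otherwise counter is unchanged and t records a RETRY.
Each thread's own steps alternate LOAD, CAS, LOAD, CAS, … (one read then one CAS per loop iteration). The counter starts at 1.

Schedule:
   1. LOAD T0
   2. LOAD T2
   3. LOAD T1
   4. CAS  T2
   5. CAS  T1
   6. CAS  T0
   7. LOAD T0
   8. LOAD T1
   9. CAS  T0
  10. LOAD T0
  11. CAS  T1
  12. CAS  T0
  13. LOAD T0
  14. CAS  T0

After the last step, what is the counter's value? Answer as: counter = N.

counter = 5

step 1: T0 LOAD ⇒ load; ctr=1 reg=1
step 2: T2 LOAD ⇒ load; ctr=1 reg=1
step 3: T1 LOAD ⇒ load; ctr=1 reg=1
step 4: T2 CAS ⇒ ok; ctr=2 reg=1
step 5: T1 CAS ⇒ retry; ctr=2 reg=1
step 6: T0 CAS ⇒ retry; ctr=2 reg=1
step 7: T0 LOAD ⇒ load; ctr=2 reg=2
step 8: T1 LOAD ⇒ load; ctr=2 reg=2
step 9: T0 CAS ⇒ ok; ctr=3 reg=2
step 10: T0 LOAD ⇒ load; ctr=3 reg=3
step 11: T1 CAS ⇒ retry; ctr=3 reg=2
step 12: T0 CAS ⇒ ok; ctr=4 reg=3
step 13: T0 LOAD ⇒ load; ctr=4 reg=4
step 14: T0 CAS ⇒ ok; ctr=5 reg=4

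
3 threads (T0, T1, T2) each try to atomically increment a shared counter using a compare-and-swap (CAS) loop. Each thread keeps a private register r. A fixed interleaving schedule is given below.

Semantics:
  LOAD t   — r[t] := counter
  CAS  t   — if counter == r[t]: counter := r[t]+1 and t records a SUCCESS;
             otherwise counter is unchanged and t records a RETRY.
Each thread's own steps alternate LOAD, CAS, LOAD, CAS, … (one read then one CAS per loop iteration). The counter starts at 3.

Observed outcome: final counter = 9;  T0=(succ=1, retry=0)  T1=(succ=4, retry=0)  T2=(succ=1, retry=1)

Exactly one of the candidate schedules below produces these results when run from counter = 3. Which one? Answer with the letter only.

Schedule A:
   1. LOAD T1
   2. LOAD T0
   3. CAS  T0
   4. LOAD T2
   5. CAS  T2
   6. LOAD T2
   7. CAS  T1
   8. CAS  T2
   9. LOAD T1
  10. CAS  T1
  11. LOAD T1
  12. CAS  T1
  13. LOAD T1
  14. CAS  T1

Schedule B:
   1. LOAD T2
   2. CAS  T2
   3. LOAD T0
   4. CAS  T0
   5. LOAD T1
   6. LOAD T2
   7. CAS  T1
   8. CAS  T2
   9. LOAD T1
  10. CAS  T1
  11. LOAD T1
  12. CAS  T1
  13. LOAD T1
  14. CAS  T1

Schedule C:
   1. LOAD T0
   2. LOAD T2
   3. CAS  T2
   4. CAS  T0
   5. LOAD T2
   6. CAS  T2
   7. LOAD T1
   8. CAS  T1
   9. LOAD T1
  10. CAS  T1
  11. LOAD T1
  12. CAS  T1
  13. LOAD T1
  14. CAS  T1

B

Simulating candidate B:
T2 LOAD — after: cnt=3, r=3 — load
T2 CAS — after: cnt=4, r=3 — ok
T0 LOAD — after: cnt=4, r=4 — load
T0 CAS — after: cnt=5, r=4 — ok
T1 LOAD — after: cnt=5, r=5 — load
T2 LOAD — after: cnt=5, r=5 — load
T1 CAS — after: cnt=6, r=5 — ok
T2 CAS — after: cnt=6, r=5 — retry
T1 LOAD — after: cnt=6, r=6 — load
T1 CAS — after: cnt=7, r=6 — ok
T1 LOAD — after: cnt=7, r=7 — load
T1 CAS — after: cnt=8, r=7 — ok
T1 LOAD — after: cnt=8, r=8 — load
T1 CAS — after: cnt=9, r=8 — ok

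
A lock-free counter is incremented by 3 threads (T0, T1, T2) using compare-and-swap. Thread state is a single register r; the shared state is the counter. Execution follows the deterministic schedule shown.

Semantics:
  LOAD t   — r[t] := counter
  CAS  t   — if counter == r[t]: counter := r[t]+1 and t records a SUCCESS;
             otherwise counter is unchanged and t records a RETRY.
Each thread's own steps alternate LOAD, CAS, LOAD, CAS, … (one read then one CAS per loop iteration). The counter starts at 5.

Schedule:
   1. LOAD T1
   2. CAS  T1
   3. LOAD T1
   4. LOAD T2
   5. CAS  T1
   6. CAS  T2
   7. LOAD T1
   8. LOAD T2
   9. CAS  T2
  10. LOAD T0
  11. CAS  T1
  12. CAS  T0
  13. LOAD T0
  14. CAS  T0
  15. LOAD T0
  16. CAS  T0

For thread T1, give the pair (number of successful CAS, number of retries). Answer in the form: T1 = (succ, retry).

T1 = (2, 1)

1. LOAD T1 → mem=5 r[T1]=5 [LOAD]
2. CAS T1 → mem=6 r[T1]=5 [OK]
3. LOAD T1 → mem=6 r[T1]=6 [LOAD]
4. LOAD T2 → mem=6 r[T2]=6 [LOAD]
5. CAS T1 → mem=7 r[T1]=6 [OK]
6. CAS T2 → mem=7 r[T2]=6 [RETRY]
7. LOAD T1 → mem=7 r[T1]=7 [LOAD]
8. LOAD T2 → mem=7 r[T2]=7 [LOAD]
9. CAS T2 → mem=8 r[T2]=7 [OK]
10. LOAD T0 → mem=8 r[T0]=8 [LOAD]
11. CAS T1 → mem=8 r[T1]=7 [RETRY]
12. CAS T0 → mem=9 r[T0]=8 [OK]
13. LOAD T0 → mem=9 r[T0]=9 [LOAD]
14. CAS T0 → mem=10 r[T0]=9 [OK]
15. LOAD T0 → mem=10 r[T0]=10 [LOAD]
16. CAS T0 → mem=11 r[T0]=10 [OK]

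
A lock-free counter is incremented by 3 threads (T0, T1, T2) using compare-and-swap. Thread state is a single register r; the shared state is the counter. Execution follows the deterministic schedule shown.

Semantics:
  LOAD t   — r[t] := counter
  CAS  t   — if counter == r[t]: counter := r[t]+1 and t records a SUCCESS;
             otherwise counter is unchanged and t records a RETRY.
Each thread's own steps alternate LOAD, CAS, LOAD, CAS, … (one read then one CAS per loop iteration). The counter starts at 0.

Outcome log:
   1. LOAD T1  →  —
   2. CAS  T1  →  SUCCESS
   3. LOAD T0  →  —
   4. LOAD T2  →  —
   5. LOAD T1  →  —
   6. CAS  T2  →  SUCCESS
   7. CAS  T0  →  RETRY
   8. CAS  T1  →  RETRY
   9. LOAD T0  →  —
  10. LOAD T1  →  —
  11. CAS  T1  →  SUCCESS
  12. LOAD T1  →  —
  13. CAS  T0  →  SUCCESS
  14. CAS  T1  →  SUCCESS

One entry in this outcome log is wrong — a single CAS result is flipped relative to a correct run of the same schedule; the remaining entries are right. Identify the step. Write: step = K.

Correct run:
[1] T1.load  rd  (counter 0, T1.r 0)
[2] T1.cas  hit  (counter 1, T1.r 0)
[3] T0.load  rd  (counter 1, T0.r 1)
[4] T2.load  rd  (counter 1, T2.r 1)
[5] T1.load  rd  (counter 1, T1.r 1)
[6] T2.cas  hit  (counter 2, T2.r 1)
[7] T0.cas  miss  (counter 2, T0.r 1)
[8] T1.cas  miss  (counter 2, T1.r 1)
[9] T0.load  rd  (counter 2, T0.r 2)
[10] T1.load  rd  (counter 2, T1.r 2)
[11] T1.cas  hit  (counter 3, T1.r 2)
[12] T1.load  rd  (counter 3, T1.r 3)
[13] T0.cas  miss  (counter 3, T0.r 2)
[14] T1.cas  hit  (counter 4, T1.r 3)
Mismatch at 13.

step = 13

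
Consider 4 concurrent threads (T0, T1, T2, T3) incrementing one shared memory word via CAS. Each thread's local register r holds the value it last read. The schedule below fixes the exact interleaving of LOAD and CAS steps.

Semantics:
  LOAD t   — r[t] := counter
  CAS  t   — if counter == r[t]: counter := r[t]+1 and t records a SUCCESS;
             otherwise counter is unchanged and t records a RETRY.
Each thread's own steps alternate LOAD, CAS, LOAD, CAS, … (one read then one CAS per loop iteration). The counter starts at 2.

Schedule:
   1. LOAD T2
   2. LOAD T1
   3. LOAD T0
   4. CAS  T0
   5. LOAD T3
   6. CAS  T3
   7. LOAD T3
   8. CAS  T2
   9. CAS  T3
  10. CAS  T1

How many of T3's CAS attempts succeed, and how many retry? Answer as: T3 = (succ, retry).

T3 = (2, 0)

step 1: T2 LOAD ⇒ load; ctr=2 reg=2
step 2: T1 LOAD ⇒ load; ctr=2 reg=2
step 3: T0 LOAD ⇒ load; ctr=2 reg=2
step 4: T0 CAS ⇒ ok; ctr=3 reg=2
step 5: T3 LOAD ⇒ load; ctr=3 reg=3
step 6: T3 CAS ⇒ ok; ctr=4 reg=3
step 7: T3 LOAD ⇒ load; ctr=4 reg=4
step 8: T2 CAS ⇒ retry; ctr=4 reg=2
step 9: T3 CAS ⇒ ok; ctr=5 reg=4
step 10: T1 CAS ⇒ retry; ctr=5 reg=2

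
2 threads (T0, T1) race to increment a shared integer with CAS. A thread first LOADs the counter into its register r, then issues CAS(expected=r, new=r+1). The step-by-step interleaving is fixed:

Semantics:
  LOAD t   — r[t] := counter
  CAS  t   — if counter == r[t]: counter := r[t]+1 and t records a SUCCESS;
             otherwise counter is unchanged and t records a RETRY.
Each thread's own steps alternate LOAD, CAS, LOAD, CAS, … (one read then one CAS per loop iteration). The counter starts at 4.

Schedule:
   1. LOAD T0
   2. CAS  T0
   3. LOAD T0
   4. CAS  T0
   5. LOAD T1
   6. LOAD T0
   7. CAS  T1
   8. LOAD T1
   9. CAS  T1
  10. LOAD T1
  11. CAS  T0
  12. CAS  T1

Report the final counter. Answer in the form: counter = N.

counter = 9

   1) LOAD T0:  M=4  r_T0=4
   2) CAS  T0:  M=5  r_T0=4 ✓
   3) LOAD T0:  M=5  r_T0=5
   4) CAS  T0:  M=6  r_T0=5 ✓
   5) LOAD T1:  M=6  r_T1=6
   6) LOAD T0:  M=6  r_T0=6
   7) CAS  T1:  M=7  r_T1=6 ✓
   8) LOAD T1:  M=7  r_T1=7
   9) CAS  T1:  M=8  r_T1=7 ✓
  10) LOAD T1:  M=8  r_T1=8
  11) CAS  T0:  M=8  r_T0=6 ✗
  12) CAS  T1:  M=9  r_T1=8 ✓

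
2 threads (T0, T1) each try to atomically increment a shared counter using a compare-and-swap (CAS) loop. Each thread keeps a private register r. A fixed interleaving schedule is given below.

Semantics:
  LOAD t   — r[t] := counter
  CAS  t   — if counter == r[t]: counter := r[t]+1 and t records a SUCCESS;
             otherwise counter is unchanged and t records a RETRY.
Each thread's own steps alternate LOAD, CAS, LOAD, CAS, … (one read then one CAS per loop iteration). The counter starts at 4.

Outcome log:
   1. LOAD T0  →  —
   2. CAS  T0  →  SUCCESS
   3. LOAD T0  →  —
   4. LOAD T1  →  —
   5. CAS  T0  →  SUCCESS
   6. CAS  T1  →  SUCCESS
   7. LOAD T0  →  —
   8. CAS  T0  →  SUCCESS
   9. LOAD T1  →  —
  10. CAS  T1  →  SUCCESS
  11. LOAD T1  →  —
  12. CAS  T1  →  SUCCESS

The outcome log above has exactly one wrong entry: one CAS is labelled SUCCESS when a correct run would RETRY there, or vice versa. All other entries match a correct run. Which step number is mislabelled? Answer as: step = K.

step = 6

Correct run:
#1 T0 reads 4
#2 T0 CAS(4→5) writes; counter now 5
#3 T0 reads 5
#4 T1 reads 5
#5 T0 CAS(5→6) writes; counter now 6
#6 T1 CAS(5→6) fails; counter now 6
#7 T0 reads 6
#8 T0 CAS(6→7) writes; counter now 7
#9 T1 reads 7
#10 T1 CAS(7→8) writes; counter now 8
#11 T1 reads 8
#12 T1 CAS(8→9) writes; counter now 9
Log disagrees first at step 6.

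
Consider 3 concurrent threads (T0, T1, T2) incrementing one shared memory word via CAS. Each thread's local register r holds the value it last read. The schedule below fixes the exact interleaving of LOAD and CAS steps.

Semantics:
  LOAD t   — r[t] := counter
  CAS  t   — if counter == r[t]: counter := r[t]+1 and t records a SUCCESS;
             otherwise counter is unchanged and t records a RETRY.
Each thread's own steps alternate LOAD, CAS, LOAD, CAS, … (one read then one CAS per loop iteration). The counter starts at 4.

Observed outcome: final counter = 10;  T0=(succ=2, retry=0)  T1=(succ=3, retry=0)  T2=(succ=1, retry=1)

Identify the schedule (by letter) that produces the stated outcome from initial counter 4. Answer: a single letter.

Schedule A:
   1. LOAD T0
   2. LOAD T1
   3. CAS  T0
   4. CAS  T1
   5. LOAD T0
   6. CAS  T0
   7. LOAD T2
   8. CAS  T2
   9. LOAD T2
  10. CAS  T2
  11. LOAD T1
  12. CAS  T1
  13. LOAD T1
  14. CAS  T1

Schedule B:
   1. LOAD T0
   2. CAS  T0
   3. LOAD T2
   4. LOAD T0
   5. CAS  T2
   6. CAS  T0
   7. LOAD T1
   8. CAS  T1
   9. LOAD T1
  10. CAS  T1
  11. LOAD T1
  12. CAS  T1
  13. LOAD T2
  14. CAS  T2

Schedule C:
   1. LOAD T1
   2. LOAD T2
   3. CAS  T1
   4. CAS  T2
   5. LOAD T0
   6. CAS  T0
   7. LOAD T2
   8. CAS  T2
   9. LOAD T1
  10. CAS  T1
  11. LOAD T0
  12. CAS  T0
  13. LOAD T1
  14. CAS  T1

Simulating candidate C:
step 1: T1 LOAD ⇒ load; ctr=4 reg=4
step 2: T2 LOAD ⇒ load; ctr=4 reg=4
step 3: T1 CAS ⇒ ok; ctr=5 reg=4
step 4: T2 CAS ⇒ retry; ctr=5 reg=4
step 5: T0 LOAD ⇒ load; ctr=5 reg=5
step 6: T0 CAS ⇒ ok; ctr=6 reg=5
step 7: T2 LOAD ⇒ load; ctr=6 reg=6
step 8: T2 CAS ⇒ ok; ctr=7 reg=6
step 9: T1 LOAD ⇒ load; ctr=7 reg=7
step 10: T1 CAS ⇒ ok; ctr=8 reg=7
step 11: T0 LOAD ⇒ load; ctr=8 reg=8
step 12: T0 CAS ⇒ ok; ctr=9 reg=8
step 13: T1 LOAD ⇒ load; ctr=9 reg=9
step 14: T1 CAS ⇒ ok; ctr=10 reg=9

C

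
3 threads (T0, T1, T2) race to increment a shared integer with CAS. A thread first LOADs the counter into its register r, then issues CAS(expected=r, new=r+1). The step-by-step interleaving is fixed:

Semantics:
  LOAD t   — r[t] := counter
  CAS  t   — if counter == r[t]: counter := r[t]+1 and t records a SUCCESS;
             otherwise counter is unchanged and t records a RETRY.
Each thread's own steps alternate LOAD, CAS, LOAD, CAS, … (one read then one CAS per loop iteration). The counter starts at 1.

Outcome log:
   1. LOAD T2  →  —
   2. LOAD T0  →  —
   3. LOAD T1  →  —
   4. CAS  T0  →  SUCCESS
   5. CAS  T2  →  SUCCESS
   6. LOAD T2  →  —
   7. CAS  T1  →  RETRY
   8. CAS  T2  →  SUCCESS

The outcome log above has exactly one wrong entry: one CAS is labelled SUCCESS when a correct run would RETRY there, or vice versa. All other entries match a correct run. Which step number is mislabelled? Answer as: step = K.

Correct run:
1. LOAD T2 → mem=1 r[T2]=1 [LOAD]
2. LOAD T0 → mem=1 r[T0]=1 [LOAD]
3. LOAD T1 → mem=1 r[T1]=1 [LOAD]
4. CAS T0 → mem=2 r[T0]=1 [OK]
5. CAS T2 → mem=2 r[T2]=1 [RETRY]
6. LOAD T2 → mem=2 r[T2]=2 [LOAD]
7. CAS T1 → mem=2 r[T1]=1 [RETRY]
8. CAS T2 → mem=3 r[T2]=2 [OK]
Log disagrees first at step 5.

step = 5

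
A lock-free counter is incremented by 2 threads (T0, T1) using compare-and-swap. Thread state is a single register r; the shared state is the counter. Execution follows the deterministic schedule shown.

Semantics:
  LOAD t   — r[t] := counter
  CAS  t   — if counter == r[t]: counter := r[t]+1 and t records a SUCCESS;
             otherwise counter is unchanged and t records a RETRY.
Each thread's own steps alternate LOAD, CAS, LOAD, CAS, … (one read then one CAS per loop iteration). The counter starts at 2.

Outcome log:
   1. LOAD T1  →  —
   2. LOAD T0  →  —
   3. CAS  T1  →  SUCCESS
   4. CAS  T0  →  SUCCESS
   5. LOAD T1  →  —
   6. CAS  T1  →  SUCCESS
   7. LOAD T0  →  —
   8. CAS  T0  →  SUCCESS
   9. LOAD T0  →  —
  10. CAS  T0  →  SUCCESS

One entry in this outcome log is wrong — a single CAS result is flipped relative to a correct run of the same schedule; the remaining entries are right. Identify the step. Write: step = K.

step = 4

Re-executing:
step 1: T1 LOAD ⇒ load; ctr=2 reg=2
step 2: T0 LOAD ⇒ load; ctr=2 reg=2
step 3: T1 CAS ⇒ ok; ctr=3 reg=2
step 4: T0 CAS ⇒ retry; ctr=3 reg=2
step 5: T1 LOAD ⇒ load; ctr=3 reg=3
step 6: T1 CAS ⇒ ok; ctr=4 reg=3
step 7: T0 LOAD ⇒ load; ctr=4 reg=4
step 8: T0 CAS ⇒ ok; ctr=5 reg=4
step 9: T0 LOAD ⇒ load; ctr=5 reg=5
step 10: T0 CAS ⇒ ok; ctr=6 reg=5
Mismatch at 4.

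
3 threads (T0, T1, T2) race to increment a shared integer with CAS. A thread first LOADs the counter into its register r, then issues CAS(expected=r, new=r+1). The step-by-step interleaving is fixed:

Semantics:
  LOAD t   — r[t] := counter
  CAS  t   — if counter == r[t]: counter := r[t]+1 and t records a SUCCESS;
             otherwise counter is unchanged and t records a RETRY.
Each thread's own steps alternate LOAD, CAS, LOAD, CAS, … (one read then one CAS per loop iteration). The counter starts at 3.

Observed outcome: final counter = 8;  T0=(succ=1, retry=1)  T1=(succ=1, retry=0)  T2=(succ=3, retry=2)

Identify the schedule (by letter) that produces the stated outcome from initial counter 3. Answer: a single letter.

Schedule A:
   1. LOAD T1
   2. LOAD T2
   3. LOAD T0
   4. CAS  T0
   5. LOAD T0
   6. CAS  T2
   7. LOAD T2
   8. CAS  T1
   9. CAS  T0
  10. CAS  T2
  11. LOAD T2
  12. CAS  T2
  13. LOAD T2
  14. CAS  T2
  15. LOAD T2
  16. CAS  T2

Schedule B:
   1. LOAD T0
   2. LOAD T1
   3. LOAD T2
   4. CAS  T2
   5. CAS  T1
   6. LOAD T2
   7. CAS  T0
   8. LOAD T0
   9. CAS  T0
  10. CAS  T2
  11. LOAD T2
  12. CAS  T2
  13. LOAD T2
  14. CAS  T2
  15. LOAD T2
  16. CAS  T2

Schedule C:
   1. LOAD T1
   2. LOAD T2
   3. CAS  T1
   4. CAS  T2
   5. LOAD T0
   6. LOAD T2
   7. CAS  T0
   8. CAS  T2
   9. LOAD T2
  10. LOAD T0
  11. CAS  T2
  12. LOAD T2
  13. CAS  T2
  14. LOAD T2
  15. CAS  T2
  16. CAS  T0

C

Simulating candidate C:
   1) LOAD T1:  M=3  r_T1=3
   2) LOAD T2:  M=3  r_T2=3
   3) CAS  T1:  M=4  r_T1=3 ✓
   4) CAS  T2:  M=4  r_T2=3 ✗
   5) LOAD T0:  M=4  r_T0=4
   6) LOAD T2:  M=4  r_T2=4
   7) CAS  T0:  M=5  r_T0=4 ✓
   8) CAS  T2:  M=5  r_T2=4 ✗
   9) LOAD T2:  M=5  r_T2=5
  10) LOAD T0:  M=5  r_T0=5
  11) CAS  T2:  M=6  r_T2=5 ✓
  12) LOAD T2:  M=6  r_T2=6
  13) CAS  T2:  M=7  r_T2=6 ✓
  14) LOAD T2:  M=7  r_T2=7
  15) CAS  T2:  M=8  r_T2=7 ✓
  16) CAS  T0:  M=8  r_T0=5 ✗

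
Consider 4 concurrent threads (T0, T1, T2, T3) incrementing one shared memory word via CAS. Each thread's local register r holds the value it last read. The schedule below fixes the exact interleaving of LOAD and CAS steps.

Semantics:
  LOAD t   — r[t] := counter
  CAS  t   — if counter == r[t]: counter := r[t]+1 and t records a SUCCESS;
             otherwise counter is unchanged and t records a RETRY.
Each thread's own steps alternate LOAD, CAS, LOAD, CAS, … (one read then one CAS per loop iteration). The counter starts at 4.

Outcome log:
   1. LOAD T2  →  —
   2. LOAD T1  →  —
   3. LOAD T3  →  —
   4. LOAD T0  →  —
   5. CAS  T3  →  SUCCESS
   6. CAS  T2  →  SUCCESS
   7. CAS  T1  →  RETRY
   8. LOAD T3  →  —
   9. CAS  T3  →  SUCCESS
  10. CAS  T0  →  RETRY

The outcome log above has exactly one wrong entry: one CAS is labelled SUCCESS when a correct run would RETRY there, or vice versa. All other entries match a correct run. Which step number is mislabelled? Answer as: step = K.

step = 6

Re-executing:
step 1: T2 LOAD ⇒ load; ctr=4 reg=4
step 2: T1 LOAD ⇒ load; ctr=4 reg=4
step 3: T3 LOAD ⇒ load; ctr=4 reg=4
step 4: T0 LOAD ⇒ load; ctr=4 reg=4
step 5: T3 CAS ⇒ ok; ctr=5 reg=4
step 6: T2 CAS ⇒ retry; ctr=5 reg=4
step 7: T1 CAS ⇒ retry; ctr=5 reg=4
step 8: T3 LOAD ⇒ load; ctr=5 reg=5
step 9: T3 CAS ⇒ ok; ctr=6 reg=5
step 10: T0 CAS ⇒ retry; ctr=6 reg=4
Mismatch at 6.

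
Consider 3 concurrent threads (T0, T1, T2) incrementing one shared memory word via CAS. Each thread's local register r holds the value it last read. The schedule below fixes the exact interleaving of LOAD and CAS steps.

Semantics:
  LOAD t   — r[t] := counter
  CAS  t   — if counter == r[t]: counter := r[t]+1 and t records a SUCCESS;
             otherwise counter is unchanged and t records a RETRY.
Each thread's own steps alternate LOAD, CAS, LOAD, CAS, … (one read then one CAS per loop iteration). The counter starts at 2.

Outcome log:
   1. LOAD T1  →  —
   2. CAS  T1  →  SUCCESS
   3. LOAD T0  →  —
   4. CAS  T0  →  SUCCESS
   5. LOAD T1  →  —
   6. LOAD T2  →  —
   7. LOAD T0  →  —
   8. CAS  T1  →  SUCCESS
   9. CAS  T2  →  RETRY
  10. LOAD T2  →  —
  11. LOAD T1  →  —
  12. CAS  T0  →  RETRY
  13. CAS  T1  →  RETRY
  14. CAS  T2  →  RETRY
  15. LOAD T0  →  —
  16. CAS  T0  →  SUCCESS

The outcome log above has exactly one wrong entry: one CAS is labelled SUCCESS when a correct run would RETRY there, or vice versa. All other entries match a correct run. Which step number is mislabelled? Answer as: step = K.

Reference trace:
   1) LOAD T1:  M=2  r_T1=2
   2) CAS  T1:  M=3  r_T1=2 ✓
   3) LOAD T0:  M=3  r_T0=3
   4) CAS  T0:  M=4  r_T0=3 ✓
   5) LOAD T1:  M=4  r_T1=4
   6) LOAD T2:  M=4  r_T2=4
   7) LOAD T0:  M=4  r_T0=4
   8) CAS  T1:  M=5  r_T1=4 ✓
   9) CAS  T2:  M=5  r_T2=4 ✗
  10) LOAD T2:  M=5  r_T2=5
  11) LOAD T1:  M=5  r_T1=5
  12) CAS  T0:  M=5  r_T0=4 ✗
  13) CAS  T1:  M=6  r_T1=5 ✓
  14) CAS  T2:  M=6  r_T2=5 ✗
  15) LOAD T0:  M=6  r_T0=6
  16) CAS  T0:  M=7  r_T0=6 ✓
Flip is step 13.

step = 13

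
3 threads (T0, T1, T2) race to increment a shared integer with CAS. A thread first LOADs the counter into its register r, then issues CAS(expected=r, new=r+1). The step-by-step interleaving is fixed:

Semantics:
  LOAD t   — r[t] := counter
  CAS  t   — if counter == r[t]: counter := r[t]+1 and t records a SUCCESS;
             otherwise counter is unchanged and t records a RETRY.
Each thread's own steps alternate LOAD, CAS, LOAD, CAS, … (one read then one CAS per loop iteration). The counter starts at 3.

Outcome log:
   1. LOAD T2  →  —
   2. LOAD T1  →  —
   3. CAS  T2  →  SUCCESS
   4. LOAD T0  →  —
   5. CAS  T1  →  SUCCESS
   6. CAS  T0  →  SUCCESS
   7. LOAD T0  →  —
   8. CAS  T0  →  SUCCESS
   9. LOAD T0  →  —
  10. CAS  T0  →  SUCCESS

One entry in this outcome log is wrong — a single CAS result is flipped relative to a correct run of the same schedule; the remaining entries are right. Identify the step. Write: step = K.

Correct run:
#1 T2 reads 3
#2 T1 reads 3
#3 T2 CAS(3→4) writes; counter now 4
#4 T0 reads 4
#5 T1 CAS(3→4) fails; counter now 4
#6 T0 CAS(4→5) writes; counter now 5
#7 T0 reads 5
#8 T0 CAS(5→6) writes; counter now 6
#9 T0 reads 6
#10 T0 CAS(6→7) writes; counter now 7
Flip is step 5.

step = 5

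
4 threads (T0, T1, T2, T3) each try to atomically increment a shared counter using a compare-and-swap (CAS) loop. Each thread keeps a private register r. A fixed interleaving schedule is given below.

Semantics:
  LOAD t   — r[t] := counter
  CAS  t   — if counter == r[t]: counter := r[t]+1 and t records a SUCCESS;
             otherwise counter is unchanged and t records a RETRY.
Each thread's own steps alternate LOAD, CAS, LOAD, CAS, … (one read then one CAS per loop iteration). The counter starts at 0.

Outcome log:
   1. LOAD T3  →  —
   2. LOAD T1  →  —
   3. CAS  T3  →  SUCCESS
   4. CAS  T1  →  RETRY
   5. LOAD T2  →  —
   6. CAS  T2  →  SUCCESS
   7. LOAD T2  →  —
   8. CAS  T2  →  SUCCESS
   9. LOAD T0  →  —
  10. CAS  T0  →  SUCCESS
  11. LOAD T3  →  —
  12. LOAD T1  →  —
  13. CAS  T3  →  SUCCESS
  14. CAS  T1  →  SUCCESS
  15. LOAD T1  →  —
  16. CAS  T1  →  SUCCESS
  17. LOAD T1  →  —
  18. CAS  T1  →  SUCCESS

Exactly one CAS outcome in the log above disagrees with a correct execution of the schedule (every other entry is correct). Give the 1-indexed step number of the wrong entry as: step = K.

step = 14

Re-executing:
1. LOAD T3 → mem=0 r[T3]=0 [LOAD]
2. LOAD T1 → mem=0 r[T1]=0 [LOAD]
3. CAS T3 → mem=1 r[T3]=0 [OK]
4. CAS T1 → mem=1 r[T1]=0 [RETRY]
5. LOAD T2 → mem=1 r[T2]=1 [LOAD]
6. CAS T2 → mem=2 r[T2]=1 [OK]
7. LOAD T2 → mem=2 r[T2]=2 [LOAD]
8. CAS T2 → mem=3 r[T2]=2 [OK]
9. LOAD T0 → mem=3 r[T0]=3 [LOAD]
10. CAS T0 → mem=4 r[T0]=3 [OK]
11. LOAD T3 → mem=4 r[T3]=4 [LOAD]
12. LOAD T1 → mem=4 r[T1]=4 [LOAD]
13. CAS T3 → mem=5 r[T3]=4 [OK]
14. CAS T1 → mem=5 r[T1]=4 [RETRY]
15. LOAD T1 → mem=5 r[T1]=5 [LOAD]
16. CAS T1 → mem=6 r[T1]=5 [OK]
17. LOAD T1 → mem=6 r[T1]=6 [LOAD]
18. CAS T1 → mem=7 r[T1]=6 [OK]
Flip is step 14.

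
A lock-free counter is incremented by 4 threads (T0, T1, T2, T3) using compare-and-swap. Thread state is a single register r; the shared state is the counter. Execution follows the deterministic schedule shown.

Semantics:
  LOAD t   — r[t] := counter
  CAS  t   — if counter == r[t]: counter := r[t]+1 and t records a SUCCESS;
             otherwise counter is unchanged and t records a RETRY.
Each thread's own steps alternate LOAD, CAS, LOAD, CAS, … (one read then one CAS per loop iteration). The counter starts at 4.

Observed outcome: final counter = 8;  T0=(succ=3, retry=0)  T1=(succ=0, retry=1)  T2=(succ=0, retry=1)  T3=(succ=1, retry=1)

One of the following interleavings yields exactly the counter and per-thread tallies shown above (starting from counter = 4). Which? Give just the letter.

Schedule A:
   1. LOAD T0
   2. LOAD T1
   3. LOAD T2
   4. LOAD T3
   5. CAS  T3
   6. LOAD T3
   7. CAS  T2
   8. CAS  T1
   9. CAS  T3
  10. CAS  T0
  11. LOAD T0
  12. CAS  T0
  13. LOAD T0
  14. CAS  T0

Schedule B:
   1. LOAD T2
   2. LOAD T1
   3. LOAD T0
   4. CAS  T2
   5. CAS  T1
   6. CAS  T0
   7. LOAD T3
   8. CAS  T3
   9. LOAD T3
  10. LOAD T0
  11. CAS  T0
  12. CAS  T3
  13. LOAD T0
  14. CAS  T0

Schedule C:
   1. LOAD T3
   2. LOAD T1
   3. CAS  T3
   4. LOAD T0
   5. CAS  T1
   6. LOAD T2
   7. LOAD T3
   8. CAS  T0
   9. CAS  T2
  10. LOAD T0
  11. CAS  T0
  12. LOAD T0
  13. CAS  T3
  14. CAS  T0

Simulating candidate C:
   1) LOAD T3:  M=4  r_T3=4
   2) LOAD T1:  M=4  r_T1=4
   3) CAS  T3:  M=5  r_T3=4 ✓
   4) LOAD T0:  M=5  r_T0=5
   5) CAS  T1:  M=5  r_T1=4 ✗
   6) LOAD T2:  M=5  r_T2=5
   7) LOAD T3:  M=5  r_T3=5
   8) CAS  T0:  M=6  r_T0=5 ✓
   9) CAS  T2:  M=6  r_T2=5 ✗
  10) LOAD T0:  M=6  r_T0=6
  11) CAS  T0:  M=7  r_T0=6 ✓
  12) LOAD T0:  M=7  r_T0=7
  13) CAS  T3:  M=7  r_T3=5 ✗
  14) CAS  T0:  M=8  r_T0=7 ✓

C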